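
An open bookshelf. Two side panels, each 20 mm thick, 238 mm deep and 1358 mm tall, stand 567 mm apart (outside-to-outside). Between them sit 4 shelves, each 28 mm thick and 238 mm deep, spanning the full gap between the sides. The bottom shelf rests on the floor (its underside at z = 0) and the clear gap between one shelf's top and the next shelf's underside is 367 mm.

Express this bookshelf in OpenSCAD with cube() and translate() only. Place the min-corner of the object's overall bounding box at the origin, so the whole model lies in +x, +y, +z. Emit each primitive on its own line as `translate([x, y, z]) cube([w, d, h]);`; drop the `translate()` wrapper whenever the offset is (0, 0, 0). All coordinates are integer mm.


cube([20, 238, 1358]);
translate([547, 0, 0]) cube([20, 238, 1358]);
translate([20, 0, 0]) cube([527, 238, 28]);
translate([20, 0, 395]) cube([527, 238, 28]);
translate([20, 0, 790]) cube([527, 238, 28]);
translate([20, 0, 1185]) cube([527, 238, 28]);


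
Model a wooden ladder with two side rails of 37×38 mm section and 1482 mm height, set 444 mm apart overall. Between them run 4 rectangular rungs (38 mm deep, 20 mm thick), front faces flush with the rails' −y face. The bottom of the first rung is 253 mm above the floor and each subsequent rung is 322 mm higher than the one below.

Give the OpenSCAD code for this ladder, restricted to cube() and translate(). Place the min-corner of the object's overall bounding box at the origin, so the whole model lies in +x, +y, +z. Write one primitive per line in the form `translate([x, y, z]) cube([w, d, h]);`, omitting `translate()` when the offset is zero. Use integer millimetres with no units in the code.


cube([37, 38, 1482]);
translate([407, 0, 0]) cube([37, 38, 1482]);
translate([37, 0, 253]) cube([370, 38, 20]);
translate([37, 0, 575]) cube([370, 38, 20]);
translate([37, 0, 897]) cube([370, 38, 20]);
translate([37, 0, 1219]) cube([370, 38, 20]);


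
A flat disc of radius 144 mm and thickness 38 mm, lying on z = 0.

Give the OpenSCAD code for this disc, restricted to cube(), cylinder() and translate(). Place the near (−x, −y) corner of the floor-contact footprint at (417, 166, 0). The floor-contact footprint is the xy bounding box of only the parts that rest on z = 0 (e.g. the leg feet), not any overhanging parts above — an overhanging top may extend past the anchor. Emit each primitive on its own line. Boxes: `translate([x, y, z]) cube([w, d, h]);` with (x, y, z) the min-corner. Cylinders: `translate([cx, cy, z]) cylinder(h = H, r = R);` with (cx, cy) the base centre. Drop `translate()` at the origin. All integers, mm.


translate([561, 310, 0]) cylinder(h = 38, r = 144);


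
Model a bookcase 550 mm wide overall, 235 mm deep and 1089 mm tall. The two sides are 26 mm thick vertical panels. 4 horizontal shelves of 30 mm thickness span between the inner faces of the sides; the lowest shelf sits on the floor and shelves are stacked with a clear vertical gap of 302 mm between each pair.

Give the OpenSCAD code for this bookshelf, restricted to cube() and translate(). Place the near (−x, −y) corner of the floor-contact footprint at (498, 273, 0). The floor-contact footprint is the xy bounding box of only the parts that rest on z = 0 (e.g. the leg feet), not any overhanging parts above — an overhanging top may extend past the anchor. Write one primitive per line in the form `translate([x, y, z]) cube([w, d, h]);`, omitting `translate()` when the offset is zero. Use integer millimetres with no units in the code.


translate([498, 273, 0]) cube([26, 235, 1089]);
translate([1022, 273, 0]) cube([26, 235, 1089]);
translate([524, 273, 0]) cube([498, 235, 30]);
translate([524, 273, 332]) cube([498, 235, 30]);
translate([524, 273, 664]) cube([498, 235, 30]);
translate([524, 273, 996]) cube([498, 235, 30]);


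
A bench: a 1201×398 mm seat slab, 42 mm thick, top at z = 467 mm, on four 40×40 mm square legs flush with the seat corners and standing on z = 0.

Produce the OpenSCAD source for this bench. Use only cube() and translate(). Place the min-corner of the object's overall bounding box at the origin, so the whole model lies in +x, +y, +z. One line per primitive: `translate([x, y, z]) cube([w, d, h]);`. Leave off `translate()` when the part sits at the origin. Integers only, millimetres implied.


translate([0, 0, 425]) cube([1201, 398, 42]);
cube([40, 40, 425]);
translate([0, 358, 0]) cube([40, 40, 425]);
translate([1161, 0, 0]) cube([40, 40, 425]);
translate([1161, 358, 0]) cube([40, 40, 425]);


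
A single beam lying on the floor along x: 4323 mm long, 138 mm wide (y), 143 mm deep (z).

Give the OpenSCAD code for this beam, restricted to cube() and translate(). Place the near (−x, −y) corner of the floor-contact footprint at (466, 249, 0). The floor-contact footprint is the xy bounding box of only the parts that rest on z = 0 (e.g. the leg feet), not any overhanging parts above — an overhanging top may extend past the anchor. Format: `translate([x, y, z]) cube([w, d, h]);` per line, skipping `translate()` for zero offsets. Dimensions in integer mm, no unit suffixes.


translate([466, 249, 0]) cube([4323, 138, 143]);


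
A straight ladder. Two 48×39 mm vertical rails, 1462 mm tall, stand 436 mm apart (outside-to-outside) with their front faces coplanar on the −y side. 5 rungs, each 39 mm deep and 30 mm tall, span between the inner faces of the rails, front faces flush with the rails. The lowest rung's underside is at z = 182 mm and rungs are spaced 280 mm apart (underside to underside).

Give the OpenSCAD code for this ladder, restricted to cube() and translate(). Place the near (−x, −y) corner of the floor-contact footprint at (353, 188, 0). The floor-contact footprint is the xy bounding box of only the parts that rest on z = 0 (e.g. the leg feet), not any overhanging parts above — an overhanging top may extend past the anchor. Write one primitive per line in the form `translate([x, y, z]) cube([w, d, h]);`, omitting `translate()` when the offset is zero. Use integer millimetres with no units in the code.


translate([353, 188, 0]) cube([48, 39, 1462]);
translate([741, 188, 0]) cube([48, 39, 1462]);
translate([401, 188, 182]) cube([340, 39, 30]);
translate([401, 188, 462]) cube([340, 39, 30]);
translate([401, 188, 742]) cube([340, 39, 30]);
translate([401, 188, 1022]) cube([340, 39, 30]);
translate([401, 188, 1302]) cube([340, 39, 30]);


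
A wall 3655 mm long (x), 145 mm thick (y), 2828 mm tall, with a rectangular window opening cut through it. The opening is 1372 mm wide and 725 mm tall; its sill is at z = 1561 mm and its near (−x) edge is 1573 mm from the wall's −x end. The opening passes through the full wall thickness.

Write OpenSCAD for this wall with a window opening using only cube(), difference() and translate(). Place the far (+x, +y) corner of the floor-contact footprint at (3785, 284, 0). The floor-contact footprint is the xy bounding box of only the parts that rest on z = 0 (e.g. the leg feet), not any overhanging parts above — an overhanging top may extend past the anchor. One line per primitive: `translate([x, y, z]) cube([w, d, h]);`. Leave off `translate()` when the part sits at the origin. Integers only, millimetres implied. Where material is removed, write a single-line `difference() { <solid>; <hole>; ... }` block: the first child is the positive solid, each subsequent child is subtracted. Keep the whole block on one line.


difference() { translate([130, 139, 0]) cube([3655, 145, 2828]); translate([1703, 139, 1561]) cube([1372, 145, 725]); }


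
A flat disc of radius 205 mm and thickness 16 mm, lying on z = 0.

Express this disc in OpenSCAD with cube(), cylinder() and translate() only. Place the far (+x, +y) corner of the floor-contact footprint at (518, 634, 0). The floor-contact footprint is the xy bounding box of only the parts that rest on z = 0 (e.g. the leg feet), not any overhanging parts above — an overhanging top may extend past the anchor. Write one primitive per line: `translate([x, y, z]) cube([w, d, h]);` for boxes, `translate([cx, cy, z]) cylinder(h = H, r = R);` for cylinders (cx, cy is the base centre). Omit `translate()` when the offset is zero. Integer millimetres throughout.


translate([313, 429, 0]) cylinder(h = 16, r = 205);


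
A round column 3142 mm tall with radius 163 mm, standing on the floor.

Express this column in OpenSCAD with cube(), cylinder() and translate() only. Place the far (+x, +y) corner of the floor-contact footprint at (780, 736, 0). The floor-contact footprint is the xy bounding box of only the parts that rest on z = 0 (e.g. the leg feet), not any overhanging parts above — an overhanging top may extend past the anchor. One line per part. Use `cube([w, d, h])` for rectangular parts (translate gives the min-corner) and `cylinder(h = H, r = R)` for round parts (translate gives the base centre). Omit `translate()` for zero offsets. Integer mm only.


translate([617, 573, 0]) cylinder(h = 3142, r = 163);


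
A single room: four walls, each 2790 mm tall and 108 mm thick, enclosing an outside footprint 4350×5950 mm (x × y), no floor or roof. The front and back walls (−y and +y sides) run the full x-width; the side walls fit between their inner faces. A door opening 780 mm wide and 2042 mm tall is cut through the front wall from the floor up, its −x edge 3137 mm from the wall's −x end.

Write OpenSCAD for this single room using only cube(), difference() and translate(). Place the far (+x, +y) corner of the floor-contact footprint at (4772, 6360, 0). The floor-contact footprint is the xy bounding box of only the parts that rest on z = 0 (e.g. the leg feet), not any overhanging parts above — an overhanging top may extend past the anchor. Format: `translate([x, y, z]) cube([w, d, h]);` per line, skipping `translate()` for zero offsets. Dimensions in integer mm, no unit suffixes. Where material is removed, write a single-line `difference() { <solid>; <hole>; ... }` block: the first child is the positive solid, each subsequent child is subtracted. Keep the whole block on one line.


difference() { translate([422, 410, 0]) cube([4350, 108, 2790]); translate([3559, 410, 0]) cube([780, 108, 2042]); }
translate([422, 6252, 0]) cube([4350, 108, 2790]);
translate([422, 518, 0]) cube([108, 5734, 2790]);
translate([4664, 518, 0]) cube([108, 5734, 2790]);


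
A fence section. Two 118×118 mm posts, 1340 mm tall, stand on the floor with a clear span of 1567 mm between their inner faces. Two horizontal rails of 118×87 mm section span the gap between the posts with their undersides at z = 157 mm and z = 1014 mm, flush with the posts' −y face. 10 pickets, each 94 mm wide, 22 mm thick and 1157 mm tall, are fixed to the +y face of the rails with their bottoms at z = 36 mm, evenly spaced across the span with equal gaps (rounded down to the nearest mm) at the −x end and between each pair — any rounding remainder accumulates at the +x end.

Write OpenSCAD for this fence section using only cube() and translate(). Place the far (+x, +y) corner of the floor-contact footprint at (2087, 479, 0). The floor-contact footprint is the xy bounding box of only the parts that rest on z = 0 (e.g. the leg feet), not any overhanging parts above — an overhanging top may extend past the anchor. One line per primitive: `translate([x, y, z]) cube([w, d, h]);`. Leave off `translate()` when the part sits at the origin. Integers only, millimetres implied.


translate([284, 361, 0]) cube([118, 118, 1340]);
translate([1969, 361, 0]) cube([118, 118, 1340]);
translate([402, 361, 157]) cube([1567, 118, 87]);
translate([402, 361, 1014]) cube([1567, 118, 87]);
translate([459, 479, 36]) cube([94, 22, 1157]);
translate([610, 479, 36]) cube([94, 22, 1157]);
translate([761, 479, 36]) cube([94, 22, 1157]);
translate([912, 479, 36]) cube([94, 22, 1157]);
translate([1063, 479, 36]) cube([94, 22, 1157]);
translate([1214, 479, 36]) cube([94, 22, 1157]);
translate([1365, 479, 36]) cube([94, 22, 1157]);
translate([1516, 479, 36]) cube([94, 22, 1157]);
translate([1667, 479, 36]) cube([94, 22, 1157]);
translate([1818, 479, 36]) cube([94, 22, 1157]);


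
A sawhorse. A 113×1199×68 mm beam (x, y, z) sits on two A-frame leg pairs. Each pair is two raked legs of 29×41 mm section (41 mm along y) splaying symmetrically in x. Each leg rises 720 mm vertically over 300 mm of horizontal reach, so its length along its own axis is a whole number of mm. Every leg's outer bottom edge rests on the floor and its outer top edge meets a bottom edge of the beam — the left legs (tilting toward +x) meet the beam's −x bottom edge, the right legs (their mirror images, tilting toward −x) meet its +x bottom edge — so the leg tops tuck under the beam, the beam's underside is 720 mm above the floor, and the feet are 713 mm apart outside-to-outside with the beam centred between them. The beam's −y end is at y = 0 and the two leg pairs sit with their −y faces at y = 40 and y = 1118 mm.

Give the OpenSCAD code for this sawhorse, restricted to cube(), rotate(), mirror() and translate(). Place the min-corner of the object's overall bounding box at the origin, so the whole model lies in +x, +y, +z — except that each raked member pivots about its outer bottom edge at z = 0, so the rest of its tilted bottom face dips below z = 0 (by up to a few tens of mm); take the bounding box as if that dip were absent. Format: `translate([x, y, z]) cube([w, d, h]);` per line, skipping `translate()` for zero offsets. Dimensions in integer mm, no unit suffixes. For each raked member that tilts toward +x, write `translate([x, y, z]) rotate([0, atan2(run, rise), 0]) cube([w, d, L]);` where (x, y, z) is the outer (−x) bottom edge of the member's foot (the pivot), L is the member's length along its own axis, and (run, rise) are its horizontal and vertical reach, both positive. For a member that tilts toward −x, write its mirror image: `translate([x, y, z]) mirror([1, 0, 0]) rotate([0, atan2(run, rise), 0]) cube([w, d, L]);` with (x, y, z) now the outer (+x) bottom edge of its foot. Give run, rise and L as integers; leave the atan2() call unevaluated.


translate([300, 0, 720]) cube([113, 1199, 68]);
translate([0, 40, 0]) rotate([0, atan2(300, 720), 0]) cube([29, 41, 780]);
translate([713, 40, 0]) mirror([1, 0, 0]) rotate([0, atan2(300, 720), 0]) cube([29, 41, 780]);
translate([0, 1118, 0]) rotate([0, atan2(300, 720), 0]) cube([29, 41, 780]);
translate([713, 1118, 0]) mirror([1, 0, 0]) rotate([0, atan2(300, 720), 0]) cube([29, 41, 780]);


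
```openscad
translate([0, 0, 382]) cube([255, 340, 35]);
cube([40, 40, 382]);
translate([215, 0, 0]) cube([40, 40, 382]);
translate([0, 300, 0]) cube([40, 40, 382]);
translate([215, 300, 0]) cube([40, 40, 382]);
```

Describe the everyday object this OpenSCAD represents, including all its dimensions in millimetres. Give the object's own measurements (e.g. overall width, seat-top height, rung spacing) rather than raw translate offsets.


A simple wooden stool: a rectangular seat 255 mm (x) by 340 mm (y), 35 mm thick, top face at z = 417 mm, on four square legs, each 40×40 mm in cross-section. The legs rest on z = 0, each flush with a corner of the seat.


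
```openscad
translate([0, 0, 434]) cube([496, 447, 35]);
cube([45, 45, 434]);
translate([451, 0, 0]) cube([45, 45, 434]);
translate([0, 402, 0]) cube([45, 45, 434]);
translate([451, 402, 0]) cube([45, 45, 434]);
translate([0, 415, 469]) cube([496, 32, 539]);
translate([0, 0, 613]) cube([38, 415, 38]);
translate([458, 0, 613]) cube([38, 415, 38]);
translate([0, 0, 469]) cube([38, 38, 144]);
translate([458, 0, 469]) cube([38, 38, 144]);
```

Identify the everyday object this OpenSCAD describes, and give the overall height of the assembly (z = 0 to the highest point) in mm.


A chair. The overall height is 1008 mm.

A slab on four corner posts with a tall panel at the back — a chair. The seat slab sits at z = 434 with thickness 35, and the 539 mm backrest starts at the seat top, so the overall height is 434 + 35 + 539 = 1008 mm.


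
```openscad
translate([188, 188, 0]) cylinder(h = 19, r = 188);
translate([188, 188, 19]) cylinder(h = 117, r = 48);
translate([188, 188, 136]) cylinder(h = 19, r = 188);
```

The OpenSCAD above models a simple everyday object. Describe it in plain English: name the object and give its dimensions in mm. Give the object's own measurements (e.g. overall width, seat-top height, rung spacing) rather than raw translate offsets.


A spool: two coaxial disc flanges of radius 188 mm and thickness 19 mm, joined by a core cylinder of radius 48 mm and height 117 mm. The lower flange rests on z = 0 and the three cylinders share a vertical axis.


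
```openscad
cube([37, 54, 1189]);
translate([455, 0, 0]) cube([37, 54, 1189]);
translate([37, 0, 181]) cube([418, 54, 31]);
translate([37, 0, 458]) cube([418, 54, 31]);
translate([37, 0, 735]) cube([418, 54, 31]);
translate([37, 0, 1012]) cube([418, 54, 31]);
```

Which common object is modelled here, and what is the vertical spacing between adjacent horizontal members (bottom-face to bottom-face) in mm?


A ladder. The rung spacing is 277 mm.

Two tall 37×54 posts with 4 short bars between them — a ladder. Adjacent rungs sit at z = 181 and z = 458, so the spacing is 458 − 181 = 277 mm.


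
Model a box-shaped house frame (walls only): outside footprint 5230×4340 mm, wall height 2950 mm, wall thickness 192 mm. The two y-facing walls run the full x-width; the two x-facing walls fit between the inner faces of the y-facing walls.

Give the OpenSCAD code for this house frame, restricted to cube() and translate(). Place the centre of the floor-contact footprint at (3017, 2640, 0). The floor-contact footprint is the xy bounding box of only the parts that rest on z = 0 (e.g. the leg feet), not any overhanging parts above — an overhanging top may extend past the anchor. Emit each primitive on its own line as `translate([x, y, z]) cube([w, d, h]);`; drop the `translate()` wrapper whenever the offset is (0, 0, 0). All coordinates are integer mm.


translate([402, 470, 0]) cube([5230, 192, 2950]);
translate([402, 4618, 0]) cube([5230, 192, 2950]);
translate([402, 662, 0]) cube([192, 3956, 2950]);
translate([5440, 662, 0]) cube([192, 3956, 2950]);


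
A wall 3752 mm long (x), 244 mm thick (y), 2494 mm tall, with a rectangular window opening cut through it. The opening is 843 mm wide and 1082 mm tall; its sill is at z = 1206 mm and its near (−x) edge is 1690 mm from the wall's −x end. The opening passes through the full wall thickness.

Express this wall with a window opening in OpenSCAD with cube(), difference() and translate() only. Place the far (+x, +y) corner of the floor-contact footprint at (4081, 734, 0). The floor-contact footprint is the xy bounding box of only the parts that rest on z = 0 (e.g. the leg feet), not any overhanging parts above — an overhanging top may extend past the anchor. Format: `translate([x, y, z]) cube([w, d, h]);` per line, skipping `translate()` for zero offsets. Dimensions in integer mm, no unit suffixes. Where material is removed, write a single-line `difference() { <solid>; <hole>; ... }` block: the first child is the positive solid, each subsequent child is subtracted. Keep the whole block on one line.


difference() { translate([329, 490, 0]) cube([3752, 244, 2494]); translate([2019, 490, 1206]) cube([843, 244, 1082]); }


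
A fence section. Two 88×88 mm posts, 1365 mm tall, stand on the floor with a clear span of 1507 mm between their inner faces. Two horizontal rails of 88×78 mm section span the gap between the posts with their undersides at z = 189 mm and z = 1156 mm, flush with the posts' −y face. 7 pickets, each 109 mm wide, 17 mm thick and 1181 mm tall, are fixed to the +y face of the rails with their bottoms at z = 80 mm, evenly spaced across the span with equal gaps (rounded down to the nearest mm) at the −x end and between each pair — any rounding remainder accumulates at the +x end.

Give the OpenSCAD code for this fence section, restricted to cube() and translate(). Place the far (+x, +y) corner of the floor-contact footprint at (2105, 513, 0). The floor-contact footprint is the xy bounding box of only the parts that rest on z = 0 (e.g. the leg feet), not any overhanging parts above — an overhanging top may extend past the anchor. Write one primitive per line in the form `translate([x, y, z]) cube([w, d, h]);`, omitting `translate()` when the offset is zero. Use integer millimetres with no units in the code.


translate([422, 425, 0]) cube([88, 88, 1365]);
translate([2017, 425, 0]) cube([88, 88, 1365]);
translate([510, 425, 189]) cube([1507, 88, 78]);
translate([510, 425, 1156]) cube([1507, 88, 78]);
translate([603, 513, 80]) cube([109, 17, 1181]);
translate([805, 513, 80]) cube([109, 17, 1181]);
translate([1007, 513, 80]) cube([109, 17, 1181]);
translate([1209, 513, 80]) cube([109, 17, 1181]);
translate([1411, 513, 80]) cube([109, 17, 1181]);
translate([1613, 513, 80]) cube([109, 17, 1181]);
translate([1815, 513, 80]) cube([109, 17, 1181]);


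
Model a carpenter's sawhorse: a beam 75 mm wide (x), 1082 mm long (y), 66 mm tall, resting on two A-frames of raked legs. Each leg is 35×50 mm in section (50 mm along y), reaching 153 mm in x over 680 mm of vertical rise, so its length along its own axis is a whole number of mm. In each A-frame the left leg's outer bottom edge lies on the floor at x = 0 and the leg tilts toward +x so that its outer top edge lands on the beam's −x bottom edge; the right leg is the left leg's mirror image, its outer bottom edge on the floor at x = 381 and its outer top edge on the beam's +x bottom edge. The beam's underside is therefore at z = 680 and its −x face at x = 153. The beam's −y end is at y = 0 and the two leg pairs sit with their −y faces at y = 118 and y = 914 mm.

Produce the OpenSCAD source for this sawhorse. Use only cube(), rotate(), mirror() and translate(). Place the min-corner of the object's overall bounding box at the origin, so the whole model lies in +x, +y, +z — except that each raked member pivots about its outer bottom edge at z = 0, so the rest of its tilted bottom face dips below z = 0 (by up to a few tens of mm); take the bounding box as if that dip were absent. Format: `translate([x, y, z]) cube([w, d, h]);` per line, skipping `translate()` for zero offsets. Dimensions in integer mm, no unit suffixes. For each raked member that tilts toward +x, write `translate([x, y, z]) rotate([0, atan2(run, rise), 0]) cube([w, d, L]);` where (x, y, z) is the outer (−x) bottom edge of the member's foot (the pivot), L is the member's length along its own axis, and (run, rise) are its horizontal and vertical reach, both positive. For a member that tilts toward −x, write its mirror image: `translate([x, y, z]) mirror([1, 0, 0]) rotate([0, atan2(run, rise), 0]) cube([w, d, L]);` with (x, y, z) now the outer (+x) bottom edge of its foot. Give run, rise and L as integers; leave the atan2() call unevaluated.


translate([153, 0, 680]) cube([75, 1082, 66]);
translate([0, 118, 0]) rotate([0, atan2(153, 680), 0]) cube([35, 50, 697]);
translate([381, 118, 0]) mirror([1, 0, 0]) rotate([0, atan2(153, 680), 0]) cube([35, 50, 697]);
translate([0, 914, 0]) rotate([0, atan2(153, 680), 0]) cube([35, 50, 697]);
translate([381, 914, 0]) mirror([1, 0, 0]) rotate([0, atan2(153, 680), 0]) cube([35, 50, 697]);


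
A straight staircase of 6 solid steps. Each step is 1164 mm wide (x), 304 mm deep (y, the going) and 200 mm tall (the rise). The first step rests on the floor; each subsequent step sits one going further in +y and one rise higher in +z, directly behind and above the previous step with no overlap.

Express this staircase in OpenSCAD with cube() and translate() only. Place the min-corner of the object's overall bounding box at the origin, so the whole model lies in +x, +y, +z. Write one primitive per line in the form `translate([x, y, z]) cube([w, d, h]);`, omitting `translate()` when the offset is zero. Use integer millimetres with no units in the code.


cube([1164, 304, 200]);
translate([0, 304, 200]) cube([1164, 304, 200]);
translate([0, 608, 400]) cube([1164, 304, 200]);
translate([0, 912, 600]) cube([1164, 304, 200]);
translate([0, 1216, 800]) cube([1164, 304, 200]);
translate([0, 1520, 1000]) cube([1164, 304, 200]);


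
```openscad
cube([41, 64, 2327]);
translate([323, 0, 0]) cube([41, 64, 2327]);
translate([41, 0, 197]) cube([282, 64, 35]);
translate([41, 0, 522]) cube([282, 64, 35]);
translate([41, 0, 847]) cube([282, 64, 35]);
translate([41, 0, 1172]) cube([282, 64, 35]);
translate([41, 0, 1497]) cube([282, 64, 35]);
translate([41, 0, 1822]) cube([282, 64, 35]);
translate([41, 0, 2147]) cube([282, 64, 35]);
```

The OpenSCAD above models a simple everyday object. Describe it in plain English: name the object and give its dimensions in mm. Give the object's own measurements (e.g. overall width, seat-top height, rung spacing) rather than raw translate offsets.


A straight ladder. Two 41×64 mm vertical rails, 2327 mm tall, stand 364 mm apart (outside-to-outside) with their front faces coplanar on the −y side. 7 rungs, each 64 mm deep and 35 mm tall, span between the inner faces of the rails, front faces flush with the rails. The lowest rung's underside is at z = 197 mm and rungs are spaced 325 mm apart (underside to underside).


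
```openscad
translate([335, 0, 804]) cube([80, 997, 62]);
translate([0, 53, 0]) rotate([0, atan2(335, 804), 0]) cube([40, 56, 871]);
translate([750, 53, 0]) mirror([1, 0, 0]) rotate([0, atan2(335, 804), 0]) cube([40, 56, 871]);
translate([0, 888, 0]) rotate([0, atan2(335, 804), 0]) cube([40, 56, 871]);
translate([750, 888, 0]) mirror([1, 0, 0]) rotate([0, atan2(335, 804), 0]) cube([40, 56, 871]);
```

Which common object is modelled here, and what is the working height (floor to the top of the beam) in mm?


A sawhorse. The overall height is 866 mm.

A beam across two mirrored pairs of raked legs — a sawhorse. The beam's underside is at z = 804 (matching the legs' vertical rise in atan2(335, 804)) and the beam is 62 mm tall, so its top is at 804 + 62 = 866 mm. The raked legs top out at the beam's underside, so that is the highest point.


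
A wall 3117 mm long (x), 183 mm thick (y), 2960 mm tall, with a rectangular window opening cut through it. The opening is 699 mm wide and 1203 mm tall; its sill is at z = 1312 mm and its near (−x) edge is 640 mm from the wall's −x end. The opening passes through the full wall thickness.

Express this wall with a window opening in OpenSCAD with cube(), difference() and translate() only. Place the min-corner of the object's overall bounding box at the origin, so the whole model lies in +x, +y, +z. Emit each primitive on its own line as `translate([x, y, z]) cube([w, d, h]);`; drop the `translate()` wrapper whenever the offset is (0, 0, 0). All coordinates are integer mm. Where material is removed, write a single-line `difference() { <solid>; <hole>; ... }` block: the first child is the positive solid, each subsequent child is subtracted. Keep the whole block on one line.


difference() { cube([3117, 183, 2960]); translate([640, 0, 1312]) cube([699, 183, 1203]); }


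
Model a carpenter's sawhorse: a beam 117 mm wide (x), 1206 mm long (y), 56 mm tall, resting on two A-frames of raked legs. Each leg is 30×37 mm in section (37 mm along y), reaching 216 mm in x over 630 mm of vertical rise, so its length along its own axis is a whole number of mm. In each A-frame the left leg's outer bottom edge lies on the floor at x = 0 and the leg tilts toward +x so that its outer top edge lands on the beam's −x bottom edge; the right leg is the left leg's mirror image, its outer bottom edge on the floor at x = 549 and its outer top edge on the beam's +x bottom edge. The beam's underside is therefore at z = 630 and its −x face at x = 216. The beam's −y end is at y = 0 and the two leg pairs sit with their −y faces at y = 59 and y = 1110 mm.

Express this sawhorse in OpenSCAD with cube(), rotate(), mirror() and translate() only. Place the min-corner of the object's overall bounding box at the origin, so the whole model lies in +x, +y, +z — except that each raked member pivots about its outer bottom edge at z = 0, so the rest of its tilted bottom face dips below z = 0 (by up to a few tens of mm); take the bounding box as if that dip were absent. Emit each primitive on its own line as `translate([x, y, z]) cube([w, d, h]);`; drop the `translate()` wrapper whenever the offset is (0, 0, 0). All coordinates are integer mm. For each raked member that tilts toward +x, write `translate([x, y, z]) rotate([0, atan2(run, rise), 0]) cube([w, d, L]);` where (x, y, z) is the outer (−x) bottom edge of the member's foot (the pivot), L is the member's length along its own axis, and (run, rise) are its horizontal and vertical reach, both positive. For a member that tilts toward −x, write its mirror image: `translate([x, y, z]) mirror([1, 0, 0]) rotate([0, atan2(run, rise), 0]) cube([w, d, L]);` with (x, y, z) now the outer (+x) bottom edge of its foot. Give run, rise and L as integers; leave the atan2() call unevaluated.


translate([216, 0, 630]) cube([117, 1206, 56]);
translate([0, 59, 0]) rotate([0, atan2(216, 630), 0]) cube([30, 37, 666]);
translate([549, 59, 0]) mirror([1, 0, 0]) rotate([0, atan2(216, 630), 0]) cube([30, 37, 666]);
translate([0, 1110, 0]) rotate([0, atan2(216, 630), 0]) cube([30, 37, 666]);
translate([549, 1110, 0]) mirror([1, 0, 0]) rotate([0, atan2(216, 630), 0]) cube([30, 37, 666]);


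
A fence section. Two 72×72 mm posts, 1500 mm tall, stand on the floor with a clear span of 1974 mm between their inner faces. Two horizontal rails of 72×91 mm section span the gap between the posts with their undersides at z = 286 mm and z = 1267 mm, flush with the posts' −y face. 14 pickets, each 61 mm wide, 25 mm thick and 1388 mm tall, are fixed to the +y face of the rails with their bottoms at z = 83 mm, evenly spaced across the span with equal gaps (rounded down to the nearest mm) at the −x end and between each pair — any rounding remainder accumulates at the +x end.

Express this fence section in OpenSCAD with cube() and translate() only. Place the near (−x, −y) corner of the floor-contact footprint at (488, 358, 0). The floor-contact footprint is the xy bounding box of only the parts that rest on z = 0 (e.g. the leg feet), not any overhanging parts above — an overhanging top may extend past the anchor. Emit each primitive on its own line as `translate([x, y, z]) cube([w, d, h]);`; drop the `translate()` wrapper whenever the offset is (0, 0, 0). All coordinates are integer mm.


translate([488, 358, 0]) cube([72, 72, 1500]);
translate([2534, 358, 0]) cube([72, 72, 1500]);
translate([560, 358, 286]) cube([1974, 72, 91]);
translate([560, 358, 1267]) cube([1974, 72, 91]);
translate([634, 430, 83]) cube([61, 25, 1388]);
translate([769, 430, 83]) cube([61, 25, 1388]);
translate([904, 430, 83]) cube([61, 25, 1388]);
translate([1039, 430, 83]) cube([61, 25, 1388]);
translate([1174, 430, 83]) cube([61, 25, 1388]);
translate([1309, 430, 83]) cube([61, 25, 1388]);
translate([1444, 430, 83]) cube([61, 25, 1388]);
translate([1579, 430, 83]) cube([61, 25, 1388]);
translate([1714, 430, 83]) cube([61, 25, 1388]);
translate([1849, 430, 83]) cube([61, 25, 1388]);
translate([1984, 430, 83]) cube([61, 25, 1388]);
translate([2119, 430, 83]) cube([61, 25, 1388]);
translate([2254, 430, 83]) cube([61, 25, 1388]);
translate([2389, 430, 83]) cube([61, 25, 1388]);


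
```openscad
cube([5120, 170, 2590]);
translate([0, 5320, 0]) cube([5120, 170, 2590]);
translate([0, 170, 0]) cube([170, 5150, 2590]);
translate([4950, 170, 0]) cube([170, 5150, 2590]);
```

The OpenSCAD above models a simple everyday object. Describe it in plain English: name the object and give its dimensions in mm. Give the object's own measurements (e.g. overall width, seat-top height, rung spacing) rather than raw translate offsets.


The wall frame of a small rectangular building: four walls, each 2590 mm tall and 170 mm thick, enclosing a footprint 5120 mm (x) by 5490 mm (y) outside-to-outside, with no floor or roof. The front and back walls (the −y and +y sides) span the full width; the two side walls fit between them.


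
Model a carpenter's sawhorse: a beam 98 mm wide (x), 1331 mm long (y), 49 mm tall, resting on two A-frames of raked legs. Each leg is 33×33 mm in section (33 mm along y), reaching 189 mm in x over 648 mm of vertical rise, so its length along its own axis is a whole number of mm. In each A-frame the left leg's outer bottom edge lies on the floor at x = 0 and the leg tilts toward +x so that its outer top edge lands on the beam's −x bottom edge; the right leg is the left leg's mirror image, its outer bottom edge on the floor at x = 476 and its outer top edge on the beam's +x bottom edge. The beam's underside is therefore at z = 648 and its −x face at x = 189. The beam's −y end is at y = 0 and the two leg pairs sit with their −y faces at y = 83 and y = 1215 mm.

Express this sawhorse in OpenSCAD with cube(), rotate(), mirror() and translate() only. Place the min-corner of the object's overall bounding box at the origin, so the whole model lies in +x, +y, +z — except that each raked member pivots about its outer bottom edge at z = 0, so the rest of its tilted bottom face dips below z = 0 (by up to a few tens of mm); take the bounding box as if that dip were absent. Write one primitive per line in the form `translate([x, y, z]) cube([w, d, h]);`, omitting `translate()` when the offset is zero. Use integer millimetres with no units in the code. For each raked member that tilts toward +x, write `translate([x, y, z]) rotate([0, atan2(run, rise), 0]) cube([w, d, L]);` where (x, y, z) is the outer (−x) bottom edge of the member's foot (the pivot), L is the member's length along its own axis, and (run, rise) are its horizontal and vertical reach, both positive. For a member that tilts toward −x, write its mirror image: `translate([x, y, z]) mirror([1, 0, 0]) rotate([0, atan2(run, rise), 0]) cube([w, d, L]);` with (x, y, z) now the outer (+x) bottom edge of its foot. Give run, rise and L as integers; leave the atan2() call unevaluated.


translate([189, 0, 648]) cube([98, 1331, 49]);
translate([0, 83, 0]) rotate([0, atan2(189, 648), 0]) cube([33, 33, 675]);
translate([476, 83, 0]) mirror([1, 0, 0]) rotate([0, atan2(189, 648), 0]) cube([33, 33, 675]);
translate([0, 1215, 0]) rotate([0, atan2(189, 648), 0]) cube([33, 33, 675]);
translate([476, 1215, 0]) mirror([1, 0, 0]) rotate([0, atan2(189, 648), 0]) cube([33, 33, 675]);


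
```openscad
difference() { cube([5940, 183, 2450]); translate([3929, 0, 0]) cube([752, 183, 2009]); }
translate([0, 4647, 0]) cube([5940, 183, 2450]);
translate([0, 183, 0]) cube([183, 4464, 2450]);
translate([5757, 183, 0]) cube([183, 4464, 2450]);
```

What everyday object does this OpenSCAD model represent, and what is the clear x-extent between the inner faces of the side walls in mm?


A single room. The interior width is 5574 mm.

Four walls enclosing a rectangle with a door in the front wall — a room. Outside width 5940 minus two 183 mm walls gives 5574 mm.


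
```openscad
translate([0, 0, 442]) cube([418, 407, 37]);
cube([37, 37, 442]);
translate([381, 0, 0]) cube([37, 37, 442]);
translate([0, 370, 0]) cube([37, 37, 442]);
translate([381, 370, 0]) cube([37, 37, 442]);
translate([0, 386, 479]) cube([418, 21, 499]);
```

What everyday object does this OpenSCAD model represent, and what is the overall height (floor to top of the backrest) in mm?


A chair. The overall height is 978 mm.

A slab on four corner posts with a tall panel at the back — a chair. The seat slab sits at z = 442 with thickness 37, and the 499 mm backrest starts at the seat top, so the overall height is 442 + 37 + 499 = 978 mm.


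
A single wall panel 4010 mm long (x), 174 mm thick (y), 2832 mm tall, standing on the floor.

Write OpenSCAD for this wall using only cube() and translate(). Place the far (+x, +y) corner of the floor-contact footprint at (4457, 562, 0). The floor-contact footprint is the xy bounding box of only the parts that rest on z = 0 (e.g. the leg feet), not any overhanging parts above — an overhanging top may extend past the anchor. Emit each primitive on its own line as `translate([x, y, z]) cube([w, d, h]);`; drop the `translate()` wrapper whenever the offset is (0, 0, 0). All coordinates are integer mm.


translate([447, 388, 0]) cube([4010, 174, 2832]);


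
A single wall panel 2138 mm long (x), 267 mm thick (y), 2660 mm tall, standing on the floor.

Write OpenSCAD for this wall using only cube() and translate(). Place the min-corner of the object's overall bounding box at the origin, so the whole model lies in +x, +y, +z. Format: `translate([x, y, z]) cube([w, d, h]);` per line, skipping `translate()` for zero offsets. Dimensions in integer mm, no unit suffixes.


cube([2138, 267, 2660]);


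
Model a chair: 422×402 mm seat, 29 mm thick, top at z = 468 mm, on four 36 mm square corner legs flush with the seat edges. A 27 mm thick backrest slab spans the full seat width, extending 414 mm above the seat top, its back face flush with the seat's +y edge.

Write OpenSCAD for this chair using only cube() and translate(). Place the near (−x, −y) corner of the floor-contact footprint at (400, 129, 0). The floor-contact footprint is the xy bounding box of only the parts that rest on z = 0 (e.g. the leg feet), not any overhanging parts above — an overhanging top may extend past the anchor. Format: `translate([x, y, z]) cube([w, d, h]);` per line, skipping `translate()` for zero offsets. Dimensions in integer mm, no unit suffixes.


translate([400, 129, 439]) cube([422, 402, 29]);
translate([400, 129, 0]) cube([36, 36, 439]);
translate([786, 129, 0]) cube([36, 36, 439]);
translate([400, 495, 0]) cube([36, 36, 439]);
translate([786, 495, 0]) cube([36, 36, 439]);
translate([400, 504, 468]) cube([422, 27, 414]);


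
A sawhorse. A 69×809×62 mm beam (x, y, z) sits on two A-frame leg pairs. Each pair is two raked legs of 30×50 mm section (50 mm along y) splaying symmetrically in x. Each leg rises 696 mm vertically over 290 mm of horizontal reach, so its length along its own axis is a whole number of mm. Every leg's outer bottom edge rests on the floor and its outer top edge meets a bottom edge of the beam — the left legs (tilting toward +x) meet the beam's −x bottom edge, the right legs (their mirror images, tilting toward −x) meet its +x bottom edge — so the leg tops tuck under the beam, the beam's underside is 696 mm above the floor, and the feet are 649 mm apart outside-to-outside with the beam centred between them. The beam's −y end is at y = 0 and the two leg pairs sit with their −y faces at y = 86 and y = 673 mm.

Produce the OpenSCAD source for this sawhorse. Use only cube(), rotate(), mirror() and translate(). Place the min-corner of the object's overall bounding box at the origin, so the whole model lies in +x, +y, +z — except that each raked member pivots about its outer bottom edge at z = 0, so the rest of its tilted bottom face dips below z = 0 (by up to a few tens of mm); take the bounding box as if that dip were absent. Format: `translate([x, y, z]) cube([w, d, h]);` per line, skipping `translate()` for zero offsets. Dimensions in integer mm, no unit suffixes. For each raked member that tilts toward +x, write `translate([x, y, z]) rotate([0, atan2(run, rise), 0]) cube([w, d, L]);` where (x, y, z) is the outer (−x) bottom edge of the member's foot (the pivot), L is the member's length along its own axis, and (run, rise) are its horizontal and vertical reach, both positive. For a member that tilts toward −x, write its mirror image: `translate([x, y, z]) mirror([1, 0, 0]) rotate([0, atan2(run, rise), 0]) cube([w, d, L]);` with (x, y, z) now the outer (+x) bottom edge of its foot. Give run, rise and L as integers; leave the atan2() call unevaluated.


// leg length = √(290² + 696²) = 754
// right-leg outer foot x = 2·290 + 69 = 649
// beam min-corner = (290, 0, 696)
translate([290, 0, 696]) cube([69, 809, 62]);
translate([0, 86, 0]) rotate([0, atan2(290, 696), 0]) cube([30, 50, 754]);
translate([649, 86, 0]) mirror([1, 0, 0]) rotate([0, atan2(290, 696), 0]) cube([30, 50, 754]);
translate([0, 673, 0]) rotate([0, atan2(290, 696), 0]) cube([30, 50, 754]);
translate([649, 673, 0]) mirror([1, 0, 0]) rotate([0, atan2(290, 696), 0]) cube([30, 50, 754]);
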